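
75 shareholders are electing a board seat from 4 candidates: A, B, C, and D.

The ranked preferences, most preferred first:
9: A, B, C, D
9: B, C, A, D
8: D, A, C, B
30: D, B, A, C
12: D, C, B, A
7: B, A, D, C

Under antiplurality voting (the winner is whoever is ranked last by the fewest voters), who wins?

B

Last-place votes: A 12, B 8, C 37, D 18.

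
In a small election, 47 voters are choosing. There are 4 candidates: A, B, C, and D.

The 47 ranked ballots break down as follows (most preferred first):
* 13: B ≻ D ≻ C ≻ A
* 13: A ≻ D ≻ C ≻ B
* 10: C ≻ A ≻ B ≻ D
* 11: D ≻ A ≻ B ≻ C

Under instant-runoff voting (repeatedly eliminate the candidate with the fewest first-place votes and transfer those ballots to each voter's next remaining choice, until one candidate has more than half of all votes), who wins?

Round 1: A 13, B 13, C 10, D 11. C eliminated.
Round 2: A 23, B 13, D 11. D eliminated.
Round 3: A 34, B 13. A has a majority (≥24).

A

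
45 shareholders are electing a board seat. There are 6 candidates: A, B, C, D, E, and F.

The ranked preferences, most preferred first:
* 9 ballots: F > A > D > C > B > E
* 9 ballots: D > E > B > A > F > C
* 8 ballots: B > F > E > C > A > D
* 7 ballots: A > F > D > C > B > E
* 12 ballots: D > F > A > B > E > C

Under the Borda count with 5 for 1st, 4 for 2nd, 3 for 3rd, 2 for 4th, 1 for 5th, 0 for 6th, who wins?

F

A: 9×4 + 9×2 + 8×1 + 7×5 + 12×3 = 133
B: 9×1 + 9×3 + 8×5 + 7×1 + 12×2 = 107
C: 9×2 + 9×0 + 8×2 + 7×2 + 12×0 = 48
D: 9×3 + 9×5 + 8×0 + 7×3 + 12×5 = 153
E: 9×0 + 9×4 + 8×3 + 7×0 + 12×1 = 72
F: 9×5 + 9×1 + 8×4 + 7×4 + 12×4 = 162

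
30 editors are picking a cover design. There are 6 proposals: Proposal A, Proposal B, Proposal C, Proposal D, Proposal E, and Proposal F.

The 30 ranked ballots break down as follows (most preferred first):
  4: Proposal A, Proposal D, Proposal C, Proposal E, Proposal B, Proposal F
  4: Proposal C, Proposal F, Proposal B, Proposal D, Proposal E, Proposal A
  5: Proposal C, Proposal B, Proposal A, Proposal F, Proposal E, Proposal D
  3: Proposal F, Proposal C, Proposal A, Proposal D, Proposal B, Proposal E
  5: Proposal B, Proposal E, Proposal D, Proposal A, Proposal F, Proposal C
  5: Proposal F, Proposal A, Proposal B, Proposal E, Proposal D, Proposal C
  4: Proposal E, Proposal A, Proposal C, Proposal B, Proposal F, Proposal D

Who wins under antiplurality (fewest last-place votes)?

Last-place votes: Proposal A 4, Proposal B 0, Proposal C 10, Proposal D 9, Proposal E 3, Proposal F 4.

Proposal B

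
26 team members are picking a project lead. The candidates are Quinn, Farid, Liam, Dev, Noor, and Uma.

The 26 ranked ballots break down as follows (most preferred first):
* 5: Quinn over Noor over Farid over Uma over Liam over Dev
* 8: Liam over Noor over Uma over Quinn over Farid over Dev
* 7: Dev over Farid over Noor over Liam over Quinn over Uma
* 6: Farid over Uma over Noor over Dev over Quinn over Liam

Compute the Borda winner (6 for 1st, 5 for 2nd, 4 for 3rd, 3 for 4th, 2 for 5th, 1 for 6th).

Noor

Quinn: 5×6 + 8×3 + 7×2 + 6×2 = 80
Farid: 5×4 + 8×2 + 7×5 + 6×6 = 107
Liam: 5×2 + 8×6 + 7×3 + 6×1 = 85
Dev: 5×1 + 8×1 + 7×6 + 6×3 = 73
Noor: 5×5 + 8×5 + 7×4 + 6×4 = 117
Uma: 5×3 + 8×4 + 7×1 + 6×5 = 84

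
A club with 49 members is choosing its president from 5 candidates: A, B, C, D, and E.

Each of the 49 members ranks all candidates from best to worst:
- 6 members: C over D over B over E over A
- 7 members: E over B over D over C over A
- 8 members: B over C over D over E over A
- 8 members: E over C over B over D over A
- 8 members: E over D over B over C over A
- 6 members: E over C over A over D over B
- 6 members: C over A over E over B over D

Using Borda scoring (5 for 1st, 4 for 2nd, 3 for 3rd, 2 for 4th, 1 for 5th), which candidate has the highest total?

E

A: 6×1 + 7×1 + 8×1 + 8×1 + 8×1 + 6×3 + 6×4 = 79
B: 6×3 + 7×4 + 8×5 + 8×3 + 8×3 + 6×1 + 6×2 = 152
C: 6×5 + 7×2 + 8×4 + 8×4 + 8×2 + 6×4 + 6×5 = 178
D: 6×4 + 7×3 + 8×3 + 8×2 + 8×4 + 6×2 + 6×1 = 135
E: 6×2 + 7×5 + 8×2 + 8×5 + 8×5 + 6×5 + 6×3 = 191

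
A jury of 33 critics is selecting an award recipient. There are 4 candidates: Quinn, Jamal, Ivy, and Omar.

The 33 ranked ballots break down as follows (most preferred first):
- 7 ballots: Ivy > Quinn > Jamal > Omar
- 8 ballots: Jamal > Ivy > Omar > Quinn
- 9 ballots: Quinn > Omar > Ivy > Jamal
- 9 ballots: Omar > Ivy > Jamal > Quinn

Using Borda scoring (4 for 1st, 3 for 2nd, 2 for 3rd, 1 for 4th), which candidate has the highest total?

Quinn: 7×3 + 8×1 + 9×4 + 9×1 = 74
Jamal: 7×2 + 8×4 + 9×1 + 9×2 = 73
Ivy: 7×4 + 8×3 + 9×2 + 9×3 = 97
Omar: 7×1 + 8×2 + 9×3 + 9×4 = 86

Ivy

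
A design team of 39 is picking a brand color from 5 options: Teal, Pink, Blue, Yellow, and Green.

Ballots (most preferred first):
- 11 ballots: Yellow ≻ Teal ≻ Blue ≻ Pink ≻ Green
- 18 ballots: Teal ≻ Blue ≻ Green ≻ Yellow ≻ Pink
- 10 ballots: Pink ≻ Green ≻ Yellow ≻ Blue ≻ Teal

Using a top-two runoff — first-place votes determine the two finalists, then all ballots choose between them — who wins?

Round 1 first-place votes: Teal 18, Pink 10, Blue 0, Yellow 11, Green 0. Teal and Yellow advance.
Runoff: Teal is ranked above Yellow on 18 ballots, Yellow above Teal on 21.

Yellow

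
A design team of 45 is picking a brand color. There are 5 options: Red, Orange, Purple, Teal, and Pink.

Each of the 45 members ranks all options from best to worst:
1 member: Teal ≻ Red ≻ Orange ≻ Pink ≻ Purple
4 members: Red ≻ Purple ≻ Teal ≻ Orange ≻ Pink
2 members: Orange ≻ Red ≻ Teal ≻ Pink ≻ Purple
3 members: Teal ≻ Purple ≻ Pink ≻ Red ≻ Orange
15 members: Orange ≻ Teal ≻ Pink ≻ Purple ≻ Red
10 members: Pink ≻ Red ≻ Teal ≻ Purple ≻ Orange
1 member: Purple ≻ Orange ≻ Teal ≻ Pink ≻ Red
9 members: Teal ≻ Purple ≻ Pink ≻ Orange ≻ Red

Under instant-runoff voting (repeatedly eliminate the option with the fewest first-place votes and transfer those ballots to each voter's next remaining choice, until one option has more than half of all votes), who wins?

Teal

Round 1: Red 4, Orange 17, Purple 1, Teal 13, Pink 10. Purple eliminated.
Round 2: Red 4, Orange 18, Teal 13, Pink 10. Red eliminated.
Round 3: Orange 18, Teal 17, Pink 10. Pink eliminated.
Round 4: Orange 18, Teal 27. Teal has a majority (≥23).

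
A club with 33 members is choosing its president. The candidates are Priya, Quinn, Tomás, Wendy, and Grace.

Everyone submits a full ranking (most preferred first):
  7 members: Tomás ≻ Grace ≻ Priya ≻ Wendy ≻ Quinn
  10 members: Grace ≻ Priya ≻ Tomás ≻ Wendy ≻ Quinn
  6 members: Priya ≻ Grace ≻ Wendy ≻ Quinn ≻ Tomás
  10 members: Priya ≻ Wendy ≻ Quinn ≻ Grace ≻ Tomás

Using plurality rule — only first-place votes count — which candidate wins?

First-place votes: Priya 16, Quinn 0, Tomás 7, Wendy 0, Grace 10.

Priya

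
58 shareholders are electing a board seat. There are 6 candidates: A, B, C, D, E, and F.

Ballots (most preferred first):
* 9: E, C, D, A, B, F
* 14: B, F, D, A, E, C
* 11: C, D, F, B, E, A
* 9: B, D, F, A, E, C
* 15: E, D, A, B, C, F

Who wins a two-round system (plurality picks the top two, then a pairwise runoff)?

B

Round 1 first-place votes: A 0, B 23, C 11, D 0, E 24, F 0. E and B advance.
Runoff: E is ranked above B on 24 ballots, B above E on 34.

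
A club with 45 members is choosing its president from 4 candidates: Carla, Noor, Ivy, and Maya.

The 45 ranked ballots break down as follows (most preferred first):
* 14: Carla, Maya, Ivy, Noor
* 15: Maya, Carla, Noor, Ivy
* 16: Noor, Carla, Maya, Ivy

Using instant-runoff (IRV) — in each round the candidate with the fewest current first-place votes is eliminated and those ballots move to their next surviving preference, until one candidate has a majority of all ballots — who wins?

Maya

Round 1: Carla 14, Noor 16, Ivy 0, Maya 15. Ivy eliminated.
Round 2: Carla 14, Noor 16, Maya 15. Carla eliminated.
Round 3: Noor 16, Maya 29. Maya has a majority (≥23).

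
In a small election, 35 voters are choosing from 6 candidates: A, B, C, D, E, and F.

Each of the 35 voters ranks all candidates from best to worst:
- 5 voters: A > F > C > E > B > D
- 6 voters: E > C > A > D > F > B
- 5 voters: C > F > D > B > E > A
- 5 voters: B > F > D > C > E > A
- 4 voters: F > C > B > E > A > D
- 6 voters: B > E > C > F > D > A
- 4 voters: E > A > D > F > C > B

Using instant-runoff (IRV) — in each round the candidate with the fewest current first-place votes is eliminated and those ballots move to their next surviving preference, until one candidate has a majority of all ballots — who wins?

Round 1: A 5, B 11, C 5, D 0, E 10, F 4. D eliminated.
Round 2: A 5, B 11, C 5, E 10, F 4. F eliminated.
Round 3: A 5, B 11, C 9, E 10. A eliminated.
Round 4: B 11, C 14, E 10. E eliminated.
Round 5: B 11, C 24. C has a majority (≥18).

C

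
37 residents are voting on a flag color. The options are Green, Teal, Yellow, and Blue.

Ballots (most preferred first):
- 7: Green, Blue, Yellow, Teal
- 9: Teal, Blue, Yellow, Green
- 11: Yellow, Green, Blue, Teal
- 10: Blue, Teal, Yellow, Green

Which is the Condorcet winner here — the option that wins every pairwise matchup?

Blue vs Green: 19–18
Blue vs Teal: 28–9
Blue vs Yellow: 26–11
Blue beats every other option.

Blue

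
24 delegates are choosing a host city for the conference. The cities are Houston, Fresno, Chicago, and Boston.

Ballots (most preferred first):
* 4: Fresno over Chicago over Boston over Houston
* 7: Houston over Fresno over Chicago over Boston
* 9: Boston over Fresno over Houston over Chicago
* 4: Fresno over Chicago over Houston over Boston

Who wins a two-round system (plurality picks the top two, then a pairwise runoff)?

Round 1 first-place votes: Houston 7, Fresno 8, Chicago 0, Boston 9. Boston and Fresno advance.
Runoff: Boston is ranked above Fresno on 9 ballots, Fresno above Boston on 15.

Fresno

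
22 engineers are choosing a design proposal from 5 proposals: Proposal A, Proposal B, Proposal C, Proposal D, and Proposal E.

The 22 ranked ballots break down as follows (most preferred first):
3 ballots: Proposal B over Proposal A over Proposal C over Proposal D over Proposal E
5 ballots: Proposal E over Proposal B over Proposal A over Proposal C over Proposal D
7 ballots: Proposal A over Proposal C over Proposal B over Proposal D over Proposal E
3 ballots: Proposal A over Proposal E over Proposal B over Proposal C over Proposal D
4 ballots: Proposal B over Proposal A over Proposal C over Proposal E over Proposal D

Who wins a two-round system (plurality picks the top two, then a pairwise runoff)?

Round 1 first-place votes: Proposal A 10, Proposal B 7, Proposal C 0, Proposal D 0, Proposal E 5. Proposal A and Proposal B advance.
Runoff: Proposal A is ranked above Proposal B on 10 ballots, Proposal B above Proposal A on 12.

Proposal B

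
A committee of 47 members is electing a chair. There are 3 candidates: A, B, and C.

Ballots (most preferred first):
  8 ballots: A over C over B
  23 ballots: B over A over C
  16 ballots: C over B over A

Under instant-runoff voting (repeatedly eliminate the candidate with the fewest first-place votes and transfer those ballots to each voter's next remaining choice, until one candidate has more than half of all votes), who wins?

Round 1: A 8, B 23, C 16. A eliminated.
Round 2: B 23, C 24. C has a majority (≥24).

C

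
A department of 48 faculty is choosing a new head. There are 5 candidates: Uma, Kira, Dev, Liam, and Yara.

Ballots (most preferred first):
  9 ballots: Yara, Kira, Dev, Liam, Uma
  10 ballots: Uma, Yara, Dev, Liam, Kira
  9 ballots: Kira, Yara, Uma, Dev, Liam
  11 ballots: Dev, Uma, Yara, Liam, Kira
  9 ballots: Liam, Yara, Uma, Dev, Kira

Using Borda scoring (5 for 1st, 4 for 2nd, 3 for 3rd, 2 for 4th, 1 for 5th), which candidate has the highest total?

Yara

Uma: 9×1 + 10×5 + 9×3 + 11×4 + 9×3 = 157
Kira: 9×4 + 10×1 + 9×5 + 11×1 + 9×1 = 111
Dev: 9×3 + 10×3 + 9×2 + 11×5 + 9×2 = 148
Liam: 9×2 + 10×2 + 9×1 + 11×2 + 9×5 = 114
Yara: 9×5 + 10×4 + 9×4 + 11×3 + 9×4 = 190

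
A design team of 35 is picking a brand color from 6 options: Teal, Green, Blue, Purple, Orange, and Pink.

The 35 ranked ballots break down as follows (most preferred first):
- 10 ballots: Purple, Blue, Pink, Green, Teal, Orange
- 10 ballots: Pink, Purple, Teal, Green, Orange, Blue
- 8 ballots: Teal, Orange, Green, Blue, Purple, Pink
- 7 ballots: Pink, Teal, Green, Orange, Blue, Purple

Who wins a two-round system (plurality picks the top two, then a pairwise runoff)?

Purple

Round 1 first-place votes: Teal 8, Green 0, Blue 0, Purple 10, Orange 0, Pink 17. Pink and Purple advance.
Runoff: Pink is ranked above Purple on 17 ballots, Purple above Pink on 18.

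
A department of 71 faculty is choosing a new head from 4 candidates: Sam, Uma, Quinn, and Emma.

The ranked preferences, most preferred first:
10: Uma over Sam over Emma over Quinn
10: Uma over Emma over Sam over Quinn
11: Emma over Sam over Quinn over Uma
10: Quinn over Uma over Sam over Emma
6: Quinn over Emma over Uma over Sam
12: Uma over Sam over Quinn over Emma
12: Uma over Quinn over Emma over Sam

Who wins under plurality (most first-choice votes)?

First-place votes: Sam 0, Uma 44, Quinn 16, Emma 11.

Uma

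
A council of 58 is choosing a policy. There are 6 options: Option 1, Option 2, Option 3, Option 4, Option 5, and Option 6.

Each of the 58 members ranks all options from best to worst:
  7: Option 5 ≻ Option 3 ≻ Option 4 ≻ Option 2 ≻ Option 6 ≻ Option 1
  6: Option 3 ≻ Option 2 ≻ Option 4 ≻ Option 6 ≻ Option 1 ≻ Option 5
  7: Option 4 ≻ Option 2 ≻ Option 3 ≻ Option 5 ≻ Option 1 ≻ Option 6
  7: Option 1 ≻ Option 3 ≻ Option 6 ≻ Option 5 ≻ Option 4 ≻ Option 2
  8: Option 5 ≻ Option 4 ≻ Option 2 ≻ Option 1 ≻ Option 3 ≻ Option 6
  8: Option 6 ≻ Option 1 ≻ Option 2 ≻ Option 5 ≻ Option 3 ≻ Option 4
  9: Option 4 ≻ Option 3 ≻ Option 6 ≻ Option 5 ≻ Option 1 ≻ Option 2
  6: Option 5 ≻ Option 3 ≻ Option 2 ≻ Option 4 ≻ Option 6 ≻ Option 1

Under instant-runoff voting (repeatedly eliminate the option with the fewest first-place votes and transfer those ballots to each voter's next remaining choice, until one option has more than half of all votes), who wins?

Round 1: Option 1 7, Option 2 0, Option 3 6, Option 4 16, Option 5 21, Option 6 8. Option 2 eliminated.
Round 2: Option 1 7, Option 3 6, Option 4 16, Option 5 21, Option 6 8. Option 3 eliminated.
Round 3: Option 1 7, Option 4 22, Option 5 21, Option 6 8. Option 1 eliminated.
Round 4: Option 4 22, Option 5 21, Option 6 15. Option 6 eliminated.
Round 5: Option 4 22, Option 5 36. Option 5 has a majority (≥30).

Option 5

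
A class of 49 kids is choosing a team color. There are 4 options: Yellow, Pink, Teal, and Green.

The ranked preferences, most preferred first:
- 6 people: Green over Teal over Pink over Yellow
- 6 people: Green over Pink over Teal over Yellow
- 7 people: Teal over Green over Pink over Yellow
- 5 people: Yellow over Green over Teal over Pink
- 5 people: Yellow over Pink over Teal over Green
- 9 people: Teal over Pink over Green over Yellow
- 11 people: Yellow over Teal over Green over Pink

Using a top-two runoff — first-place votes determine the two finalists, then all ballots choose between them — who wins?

Round 1 first-place votes: Yellow 21, Pink 0, Teal 16, Green 12. Yellow and Teal advance.
Runoff: Yellow is ranked above Teal on 21 ballots, Teal above Yellow on 28.

Teal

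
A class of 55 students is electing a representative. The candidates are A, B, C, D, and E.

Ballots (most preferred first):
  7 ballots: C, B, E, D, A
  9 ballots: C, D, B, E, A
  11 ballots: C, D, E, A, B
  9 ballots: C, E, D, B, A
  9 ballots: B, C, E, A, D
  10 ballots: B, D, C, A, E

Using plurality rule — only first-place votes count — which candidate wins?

C

First-place votes: A 0, B 19, C 36, D 0, E 0.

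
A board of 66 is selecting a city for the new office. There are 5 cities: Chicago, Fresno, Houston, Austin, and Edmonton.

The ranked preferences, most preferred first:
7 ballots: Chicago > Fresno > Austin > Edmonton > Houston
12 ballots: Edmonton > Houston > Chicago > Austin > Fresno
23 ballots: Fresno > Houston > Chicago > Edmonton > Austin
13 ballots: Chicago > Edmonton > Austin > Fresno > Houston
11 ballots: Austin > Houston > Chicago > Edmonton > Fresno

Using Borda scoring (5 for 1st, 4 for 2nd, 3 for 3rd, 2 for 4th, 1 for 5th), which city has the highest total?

Chicago

Chicago: 7×5 + 12×3 + 23×3 + 13×5 + 11×3 = 238
Fresno: 7×4 + 12×1 + 23×5 + 13×2 + 11×1 = 192
Houston: 7×1 + 12×4 + 23×4 + 13×1 + 11×4 = 204
Austin: 7×3 + 12×2 + 23×1 + 13×3 + 11×5 = 162
Edmonton: 7×2 + 12×5 + 23×2 + 13×4 + 11×2 = 194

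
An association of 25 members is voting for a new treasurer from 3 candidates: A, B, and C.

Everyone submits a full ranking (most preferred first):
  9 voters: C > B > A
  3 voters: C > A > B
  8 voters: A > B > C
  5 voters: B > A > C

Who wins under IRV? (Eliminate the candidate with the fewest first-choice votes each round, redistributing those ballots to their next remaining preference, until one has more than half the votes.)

Round 1: A 8, B 5, C 12. B eliminated.
Round 2: A 13, C 12. A has a majority (≥13).

A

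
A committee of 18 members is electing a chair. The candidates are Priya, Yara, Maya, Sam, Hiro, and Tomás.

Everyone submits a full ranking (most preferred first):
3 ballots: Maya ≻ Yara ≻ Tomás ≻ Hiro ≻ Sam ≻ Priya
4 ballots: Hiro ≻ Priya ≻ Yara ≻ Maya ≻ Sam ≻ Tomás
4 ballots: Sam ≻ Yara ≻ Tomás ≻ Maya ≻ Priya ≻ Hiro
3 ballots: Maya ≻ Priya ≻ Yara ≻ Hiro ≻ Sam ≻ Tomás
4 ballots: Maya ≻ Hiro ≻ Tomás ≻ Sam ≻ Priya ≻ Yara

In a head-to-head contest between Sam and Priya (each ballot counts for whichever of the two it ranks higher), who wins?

Sam

Sam is ranked above Priya on 11 ballots; Priya above Sam on 7.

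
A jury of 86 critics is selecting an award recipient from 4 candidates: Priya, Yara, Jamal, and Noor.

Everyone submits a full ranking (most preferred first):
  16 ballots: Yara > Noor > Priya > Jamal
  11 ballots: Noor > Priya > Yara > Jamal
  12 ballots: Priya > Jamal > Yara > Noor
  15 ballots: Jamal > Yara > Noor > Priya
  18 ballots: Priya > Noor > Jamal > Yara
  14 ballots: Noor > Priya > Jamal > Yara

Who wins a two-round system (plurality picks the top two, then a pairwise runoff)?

Round 1 first-place votes: Priya 30, Yara 16, Jamal 15, Noor 25. Priya and Noor advance.
Runoff: Priya is ranked above Noor on 30 ballots, Noor above Priya on 56.

Noor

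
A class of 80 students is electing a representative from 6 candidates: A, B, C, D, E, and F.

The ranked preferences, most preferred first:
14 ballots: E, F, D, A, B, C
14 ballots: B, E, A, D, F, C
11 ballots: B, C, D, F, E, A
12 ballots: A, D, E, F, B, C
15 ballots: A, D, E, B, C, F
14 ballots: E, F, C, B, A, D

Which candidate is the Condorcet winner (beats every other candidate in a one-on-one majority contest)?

E

E vs A: 53–27
E vs B: 55–25
E vs C: 69–11
E vs D: 42–38
E vs F: 69–11
E beats every other candidate.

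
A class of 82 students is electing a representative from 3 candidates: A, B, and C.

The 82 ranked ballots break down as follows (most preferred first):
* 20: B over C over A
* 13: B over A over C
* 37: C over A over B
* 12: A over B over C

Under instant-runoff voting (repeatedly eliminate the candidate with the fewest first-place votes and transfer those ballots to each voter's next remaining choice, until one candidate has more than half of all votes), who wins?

B

Round 1: A 12, B 33, C 37. A eliminated.
Round 2: B 45, C 37. B has a majority (≥42).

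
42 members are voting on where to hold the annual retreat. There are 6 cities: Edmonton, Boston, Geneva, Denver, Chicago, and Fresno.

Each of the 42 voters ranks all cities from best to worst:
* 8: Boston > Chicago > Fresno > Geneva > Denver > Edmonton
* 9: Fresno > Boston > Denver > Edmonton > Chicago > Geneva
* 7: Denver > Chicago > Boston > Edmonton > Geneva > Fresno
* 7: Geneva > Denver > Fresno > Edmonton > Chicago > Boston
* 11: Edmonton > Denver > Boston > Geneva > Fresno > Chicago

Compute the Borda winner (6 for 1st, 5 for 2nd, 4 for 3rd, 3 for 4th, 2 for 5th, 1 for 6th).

Denver

Edmonton: 8×1 + 9×3 + 7×3 + 7×3 + 11×6 = 143
Boston: 8×6 + 9×5 + 7×4 + 7×1 + 11×4 = 172
Geneva: 8×3 + 9×1 + 7×2 + 7×6 + 11×3 = 122
Denver: 8×2 + 9×4 + 7×6 + 7×5 + 11×5 = 184
Chicago: 8×5 + 9×2 + 7×5 + 7×2 + 11×1 = 118
Fresno: 8×4 + 9×6 + 7×1 + 7×4 + 11×2 = 143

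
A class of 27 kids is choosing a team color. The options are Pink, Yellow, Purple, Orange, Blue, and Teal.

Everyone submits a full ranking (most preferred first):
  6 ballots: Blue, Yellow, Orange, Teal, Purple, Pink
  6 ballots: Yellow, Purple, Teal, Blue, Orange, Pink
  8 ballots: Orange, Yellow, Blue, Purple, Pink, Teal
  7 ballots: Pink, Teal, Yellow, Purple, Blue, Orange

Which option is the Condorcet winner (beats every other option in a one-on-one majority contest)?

Yellow

Yellow vs Pink: 20–7
Yellow vs Purple: 27–0
Yellow vs Orange: 19–8
Yellow vs Blue: 21–6
Yellow vs Teal: 20–7
Yellow beats every other option.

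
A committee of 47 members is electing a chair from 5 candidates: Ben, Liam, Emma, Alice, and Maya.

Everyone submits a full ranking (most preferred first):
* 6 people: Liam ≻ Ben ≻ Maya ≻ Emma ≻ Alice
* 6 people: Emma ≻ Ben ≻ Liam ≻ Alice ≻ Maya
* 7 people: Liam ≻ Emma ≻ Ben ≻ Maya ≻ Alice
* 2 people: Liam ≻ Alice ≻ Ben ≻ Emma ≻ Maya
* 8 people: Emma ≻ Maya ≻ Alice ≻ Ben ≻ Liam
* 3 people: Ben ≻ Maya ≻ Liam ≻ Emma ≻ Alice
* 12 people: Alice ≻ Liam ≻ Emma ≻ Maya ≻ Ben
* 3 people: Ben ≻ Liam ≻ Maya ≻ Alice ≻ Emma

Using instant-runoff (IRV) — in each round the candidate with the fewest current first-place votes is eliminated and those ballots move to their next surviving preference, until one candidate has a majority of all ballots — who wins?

Liam

Round 1: Ben 6, Liam 15, Emma 14, Alice 12, Maya 0. Maya eliminated.
Round 2: Ben 6, Liam 15, Emma 14, Alice 12. Ben eliminated.
Round 3: Liam 21, Emma 14, Alice 12. Alice eliminated.
Round 4: Liam 33, Emma 14. Liam has a majority (≥24).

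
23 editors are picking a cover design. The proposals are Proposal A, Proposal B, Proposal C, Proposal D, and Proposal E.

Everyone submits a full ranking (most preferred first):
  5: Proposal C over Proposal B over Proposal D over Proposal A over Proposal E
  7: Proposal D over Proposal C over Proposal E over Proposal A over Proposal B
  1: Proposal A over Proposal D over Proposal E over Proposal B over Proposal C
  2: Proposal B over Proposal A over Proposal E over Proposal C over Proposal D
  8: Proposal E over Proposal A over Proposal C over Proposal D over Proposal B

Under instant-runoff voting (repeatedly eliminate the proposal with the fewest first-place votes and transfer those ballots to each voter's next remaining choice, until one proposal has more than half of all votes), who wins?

Proposal D

Round 1: Proposal A 1, Proposal B 2, Proposal C 5, Proposal D 7, Proposal E 8. Proposal A eliminated.
Round 2: Proposal B 2, Proposal C 5, Proposal D 8, Proposal E 8. Proposal B eliminated.
Round 3: Proposal C 5, Proposal D 8, Proposal E 10. Proposal C eliminated.
Round 4: Proposal D 13, Proposal E 10. Proposal D has a majority (≥12).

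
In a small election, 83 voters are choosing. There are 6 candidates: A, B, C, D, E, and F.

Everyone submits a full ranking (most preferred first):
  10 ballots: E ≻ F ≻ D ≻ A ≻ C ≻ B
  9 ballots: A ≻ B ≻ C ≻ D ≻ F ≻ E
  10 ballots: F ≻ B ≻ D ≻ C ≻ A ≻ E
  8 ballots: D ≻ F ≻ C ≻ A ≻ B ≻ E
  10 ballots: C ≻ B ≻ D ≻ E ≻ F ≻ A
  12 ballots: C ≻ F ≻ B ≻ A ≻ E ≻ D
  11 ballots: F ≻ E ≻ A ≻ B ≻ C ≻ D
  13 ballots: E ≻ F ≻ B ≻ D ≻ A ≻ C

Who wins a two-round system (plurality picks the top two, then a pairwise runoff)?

Round 1 first-place votes: A 9, B 0, C 22, D 8, E 23, F 21. E and C advance.
Runoff: E is ranked above C on 34 ballots, C above E on 49.

C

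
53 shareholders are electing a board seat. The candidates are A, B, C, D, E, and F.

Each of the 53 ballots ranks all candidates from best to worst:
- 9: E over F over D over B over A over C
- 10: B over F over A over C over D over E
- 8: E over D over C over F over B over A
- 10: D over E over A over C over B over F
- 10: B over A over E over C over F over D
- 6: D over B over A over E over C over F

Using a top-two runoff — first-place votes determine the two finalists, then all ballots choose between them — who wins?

Round 1 first-place votes: A 0, B 20, C 0, D 16, E 17, F 0. B and E advance.
Runoff: B is ranked above E on 26 ballots, E above B on 27.

E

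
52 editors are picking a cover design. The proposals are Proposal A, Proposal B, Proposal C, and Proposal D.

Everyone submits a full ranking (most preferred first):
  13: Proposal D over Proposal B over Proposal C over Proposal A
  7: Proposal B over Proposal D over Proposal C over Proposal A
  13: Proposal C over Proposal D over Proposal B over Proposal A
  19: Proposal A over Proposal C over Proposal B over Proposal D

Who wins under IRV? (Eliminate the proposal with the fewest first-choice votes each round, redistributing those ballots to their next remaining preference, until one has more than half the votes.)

Round 1: Proposal A 19, Proposal B 7, Proposal C 13, Proposal D 13. Proposal B eliminated.
Round 2: Proposal A 19, Proposal C 13, Proposal D 20. Proposal C eliminated.
Round 3: Proposal A 19, Proposal D 33. Proposal D has a majority (≥27).

Proposal D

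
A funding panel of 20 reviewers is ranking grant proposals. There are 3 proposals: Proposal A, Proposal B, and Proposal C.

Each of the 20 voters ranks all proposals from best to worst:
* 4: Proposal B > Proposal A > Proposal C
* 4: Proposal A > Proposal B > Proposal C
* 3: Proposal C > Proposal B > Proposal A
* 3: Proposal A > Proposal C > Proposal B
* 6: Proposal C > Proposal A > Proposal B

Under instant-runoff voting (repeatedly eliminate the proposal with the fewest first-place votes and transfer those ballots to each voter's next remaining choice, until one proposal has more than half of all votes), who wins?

Round 1: Proposal A 7, Proposal B 4, Proposal C 9. Proposal B eliminated.
Round 2: Proposal A 11, Proposal C 9. Proposal A has a majority (≥11).

Proposal A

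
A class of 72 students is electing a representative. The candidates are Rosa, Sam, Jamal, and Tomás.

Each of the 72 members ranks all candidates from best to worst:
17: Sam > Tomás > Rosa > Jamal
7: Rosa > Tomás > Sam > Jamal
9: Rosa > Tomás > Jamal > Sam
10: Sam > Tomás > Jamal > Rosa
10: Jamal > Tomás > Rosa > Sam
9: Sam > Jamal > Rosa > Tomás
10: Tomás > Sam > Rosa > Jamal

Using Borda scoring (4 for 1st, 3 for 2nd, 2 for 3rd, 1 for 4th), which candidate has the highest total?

Tomás

Rosa: 17×2 + 7×4 + 9×4 + 10×1 + 10×2 + 9×2 + 10×2 = 166
Sam: 17×4 + 7×2 + 9×1 + 10×4 + 10×1 + 9×4 + 10×3 = 207
Jamal: 17×1 + 7×1 + 9×2 + 10×2 + 10×4 + 9×3 + 10×1 = 139
Tomás: 17×3 + 7×3 + 9×3 + 10×3 + 10×3 + 9×1 + 10×4 = 208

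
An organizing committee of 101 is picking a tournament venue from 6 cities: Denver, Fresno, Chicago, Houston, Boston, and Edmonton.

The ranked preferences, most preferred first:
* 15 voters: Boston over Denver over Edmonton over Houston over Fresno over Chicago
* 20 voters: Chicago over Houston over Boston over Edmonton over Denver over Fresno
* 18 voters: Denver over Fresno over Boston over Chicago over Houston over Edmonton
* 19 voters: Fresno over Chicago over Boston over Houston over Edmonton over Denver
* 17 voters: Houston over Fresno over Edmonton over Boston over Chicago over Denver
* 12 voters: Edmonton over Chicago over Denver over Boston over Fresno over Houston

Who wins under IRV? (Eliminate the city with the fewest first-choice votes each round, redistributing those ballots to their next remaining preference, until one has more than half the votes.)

Round 1: Denver 18, Fresno 19, Chicago 20, Houston 17, Boston 15, Edmonton 12. Edmonton eliminated.
Round 2: Denver 18, Fresno 19, Chicago 32, Houston 17, Boston 15. Boston eliminated.
Round 3: Denver 33, Fresno 19, Chicago 32, Houston 17. Houston eliminated.
Round 4: Denver 33, Fresno 36, Chicago 32. Chicago eliminated.
Round 5: Denver 65, Fresno 36. Denver has a majority (≥51).

Denver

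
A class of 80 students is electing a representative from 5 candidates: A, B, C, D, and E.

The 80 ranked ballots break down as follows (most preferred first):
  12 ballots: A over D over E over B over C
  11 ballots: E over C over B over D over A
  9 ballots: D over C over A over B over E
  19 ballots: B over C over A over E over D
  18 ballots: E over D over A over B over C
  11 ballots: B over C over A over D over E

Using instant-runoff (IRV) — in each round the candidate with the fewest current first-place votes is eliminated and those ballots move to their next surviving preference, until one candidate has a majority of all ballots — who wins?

Round 1: A 12, B 30, C 0, D 9, E 29. C eliminated.
Round 2: A 12, B 30, D 9, E 29. D eliminated.
Round 3: A 21, B 30, E 29. A eliminated.
Round 4: B 39, E 41. E has a majority (≥41).

E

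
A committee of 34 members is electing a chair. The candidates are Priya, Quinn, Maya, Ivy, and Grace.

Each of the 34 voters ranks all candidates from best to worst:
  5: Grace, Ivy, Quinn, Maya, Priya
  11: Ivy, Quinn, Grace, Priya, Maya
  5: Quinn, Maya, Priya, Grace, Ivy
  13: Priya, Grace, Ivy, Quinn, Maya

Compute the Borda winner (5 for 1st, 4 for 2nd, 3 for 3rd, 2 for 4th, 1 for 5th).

Grace

Priya: 5×1 + 11×2 + 5×3 + 13×5 = 107
Quinn: 5×3 + 11×4 + 5×5 + 13×2 = 110
Maya: 5×2 + 11×1 + 5×4 + 13×1 = 54
Ivy: 5×4 + 11×5 + 5×1 + 13×3 = 119
Grace: 5×5 + 11×3 + 5×2 + 13×4 = 120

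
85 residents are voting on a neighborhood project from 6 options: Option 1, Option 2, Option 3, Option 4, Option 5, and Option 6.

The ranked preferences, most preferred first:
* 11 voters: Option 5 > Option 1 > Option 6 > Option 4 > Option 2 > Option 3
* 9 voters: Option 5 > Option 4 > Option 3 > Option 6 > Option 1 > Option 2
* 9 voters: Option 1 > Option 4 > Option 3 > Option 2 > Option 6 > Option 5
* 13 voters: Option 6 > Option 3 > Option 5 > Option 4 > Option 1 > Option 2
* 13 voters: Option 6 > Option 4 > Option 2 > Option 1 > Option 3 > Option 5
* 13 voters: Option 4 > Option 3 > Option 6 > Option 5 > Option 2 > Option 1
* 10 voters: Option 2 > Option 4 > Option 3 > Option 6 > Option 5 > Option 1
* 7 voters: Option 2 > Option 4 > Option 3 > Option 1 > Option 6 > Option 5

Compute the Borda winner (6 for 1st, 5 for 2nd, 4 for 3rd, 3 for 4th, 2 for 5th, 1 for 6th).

Option 1: 11×5 + 9×2 + 9×6 + 13×2 + 13×3 + 13×1 + 10×1 + 7×3 = 236
Option 2: 11×2 + 9×1 + 9×3 + 13×1 + 13×4 + 13×2 + 10×6 + 7×6 = 251
Option 3: 11×1 + 9×4 + 9×4 + 13×5 + 13×2 + 13×5 + 10×4 + 7×4 = 307
Option 4: 11×3 + 9×5 + 9×5 + 13×3 + 13×5 + 13×6 + 10×5 + 7×5 = 390
Option 5: 11×6 + 9×6 + 9×1 + 13×4 + 13×1 + 13×3 + 10×2 + 7×1 = 260
Option 6: 11×4 + 9×3 + 9×2 + 13×6 + 13×6 + 13×4 + 10×3 + 7×2 = 341

Option 4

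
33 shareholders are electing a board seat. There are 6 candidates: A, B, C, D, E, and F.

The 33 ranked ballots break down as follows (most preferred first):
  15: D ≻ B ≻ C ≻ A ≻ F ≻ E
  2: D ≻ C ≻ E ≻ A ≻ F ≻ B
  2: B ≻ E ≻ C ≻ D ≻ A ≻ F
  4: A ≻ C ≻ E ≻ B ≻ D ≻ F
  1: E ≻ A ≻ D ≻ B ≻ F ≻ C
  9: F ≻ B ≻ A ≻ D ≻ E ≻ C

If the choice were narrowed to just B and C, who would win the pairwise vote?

B

B is ranked above C on 27 ballots; C above B on 6.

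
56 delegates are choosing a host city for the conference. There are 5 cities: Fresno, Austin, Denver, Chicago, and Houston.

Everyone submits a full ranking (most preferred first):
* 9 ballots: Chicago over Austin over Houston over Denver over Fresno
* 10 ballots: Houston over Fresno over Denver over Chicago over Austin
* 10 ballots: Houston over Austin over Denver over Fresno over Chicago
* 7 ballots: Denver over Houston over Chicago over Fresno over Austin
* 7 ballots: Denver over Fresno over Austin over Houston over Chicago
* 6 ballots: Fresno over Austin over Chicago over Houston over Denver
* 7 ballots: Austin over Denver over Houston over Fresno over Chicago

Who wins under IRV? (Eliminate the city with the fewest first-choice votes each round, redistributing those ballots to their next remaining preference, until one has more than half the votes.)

Austin

Round 1: Fresno 6, Austin 7, Denver 14, Chicago 9, Houston 20. Fresno eliminated.
Round 2: Austin 13, Denver 14, Chicago 9, Houston 20. Chicago eliminated.
Round 3: Austin 22, Denver 14, Houston 20. Denver eliminated.
Round 4: Austin 29, Houston 27. Austin has a majority (≥29).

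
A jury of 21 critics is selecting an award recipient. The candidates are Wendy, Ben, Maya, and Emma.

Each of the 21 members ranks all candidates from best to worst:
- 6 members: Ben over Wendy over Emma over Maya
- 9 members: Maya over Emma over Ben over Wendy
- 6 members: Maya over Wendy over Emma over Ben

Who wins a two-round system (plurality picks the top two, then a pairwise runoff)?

Maya

Round 1 first-place votes: Wendy 0, Ben 6, Maya 15, Emma 0. Maya and Ben advance.
Runoff: Maya is ranked above Ben on 15 ballots, Ben above Maya on 6.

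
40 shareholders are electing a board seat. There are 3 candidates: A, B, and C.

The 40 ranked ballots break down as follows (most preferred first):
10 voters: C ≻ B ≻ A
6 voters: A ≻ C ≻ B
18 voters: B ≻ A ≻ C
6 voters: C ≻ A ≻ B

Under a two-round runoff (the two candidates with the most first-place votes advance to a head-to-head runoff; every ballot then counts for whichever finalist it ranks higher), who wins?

Round 1 first-place votes: A 6, B 18, C 16. B and C advance.
Runoff: B is ranked above C on 18 ballots, C above B on 22.

C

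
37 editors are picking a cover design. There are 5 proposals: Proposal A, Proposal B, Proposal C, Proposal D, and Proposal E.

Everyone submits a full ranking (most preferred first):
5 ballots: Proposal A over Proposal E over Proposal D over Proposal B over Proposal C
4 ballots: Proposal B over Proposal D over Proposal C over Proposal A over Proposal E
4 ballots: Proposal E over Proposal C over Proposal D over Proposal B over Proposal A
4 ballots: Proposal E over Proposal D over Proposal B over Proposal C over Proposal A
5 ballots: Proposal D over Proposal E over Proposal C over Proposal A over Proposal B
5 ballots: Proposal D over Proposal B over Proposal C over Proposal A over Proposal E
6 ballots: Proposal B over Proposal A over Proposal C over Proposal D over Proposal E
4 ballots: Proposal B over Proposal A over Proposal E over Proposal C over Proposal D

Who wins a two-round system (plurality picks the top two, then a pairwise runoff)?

Round 1 first-place votes: Proposal A 5, Proposal B 14, Proposal C 0, Proposal D 10, Proposal E 8. Proposal B and Proposal D advance.
Runoff: Proposal B is ranked above Proposal D on 14 ballots, Proposal D above Proposal B on 23.

Proposal D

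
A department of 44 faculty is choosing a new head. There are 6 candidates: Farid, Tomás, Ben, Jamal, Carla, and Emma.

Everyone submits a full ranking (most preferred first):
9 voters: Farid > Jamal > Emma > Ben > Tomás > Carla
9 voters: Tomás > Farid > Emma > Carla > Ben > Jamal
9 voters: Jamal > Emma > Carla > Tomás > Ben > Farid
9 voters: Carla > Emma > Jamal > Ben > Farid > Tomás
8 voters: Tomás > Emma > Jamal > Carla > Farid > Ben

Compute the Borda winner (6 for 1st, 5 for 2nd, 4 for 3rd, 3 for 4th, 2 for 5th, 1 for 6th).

Farid: 9×6 + 9×5 + 9×1 + 9×2 + 8×2 = 142
Tomás: 9×2 + 9×6 + 9×3 + 9×1 + 8×6 = 156
Ben: 9×3 + 9×2 + 9×2 + 9×3 + 8×1 = 98
Jamal: 9×5 + 9×1 + 9×6 + 9×4 + 8×4 = 176
Carla: 9×1 + 9×3 + 9×4 + 9×6 + 8×3 = 150
Emma: 9×4 + 9×4 + 9×5 + 9×5 + 8×5 = 202

Emma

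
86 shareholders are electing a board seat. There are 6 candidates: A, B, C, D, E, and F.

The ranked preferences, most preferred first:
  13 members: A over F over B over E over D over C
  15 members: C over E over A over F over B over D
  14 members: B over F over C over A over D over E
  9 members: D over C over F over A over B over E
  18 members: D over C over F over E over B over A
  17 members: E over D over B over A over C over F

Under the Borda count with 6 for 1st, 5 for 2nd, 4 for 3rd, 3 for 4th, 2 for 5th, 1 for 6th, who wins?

A: 13×6 + 15×4 + 14×3 + 9×3 + 18×1 + 17×3 = 276
B: 13×4 + 15×2 + 14×6 + 9×2 + 18×2 + 17×4 = 288
C: 13×1 + 15×6 + 14×4 + 9×5 + 18×5 + 17×2 = 328
D: 13×2 + 15×1 + 14×2 + 9×6 + 18×6 + 17×5 = 316
E: 13×3 + 15×5 + 14×1 + 9×1 + 18×3 + 17×6 = 293
F: 13×5 + 15×3 + 14×5 + 9×4 + 18×4 + 17×1 = 305

C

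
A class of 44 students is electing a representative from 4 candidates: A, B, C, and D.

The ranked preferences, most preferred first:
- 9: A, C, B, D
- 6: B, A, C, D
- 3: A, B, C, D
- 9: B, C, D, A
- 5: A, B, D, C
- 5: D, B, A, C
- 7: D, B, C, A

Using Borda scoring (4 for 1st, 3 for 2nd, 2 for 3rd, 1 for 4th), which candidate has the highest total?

B

A: 9×4 + 6×3 + 3×4 + 9×1 + 5×4 + 5×2 + 7×1 = 112
B: 9×2 + 6×4 + 3×3 + 9×4 + 5×3 + 5×3 + 7×3 = 138
C: 9×3 + 6×2 + 3×2 + 9×3 + 5×1 + 5×1 + 7×2 = 96
D: 9×1 + 6×1 + 3×1 + 9×2 + 5×2 + 5×4 + 7×4 = 94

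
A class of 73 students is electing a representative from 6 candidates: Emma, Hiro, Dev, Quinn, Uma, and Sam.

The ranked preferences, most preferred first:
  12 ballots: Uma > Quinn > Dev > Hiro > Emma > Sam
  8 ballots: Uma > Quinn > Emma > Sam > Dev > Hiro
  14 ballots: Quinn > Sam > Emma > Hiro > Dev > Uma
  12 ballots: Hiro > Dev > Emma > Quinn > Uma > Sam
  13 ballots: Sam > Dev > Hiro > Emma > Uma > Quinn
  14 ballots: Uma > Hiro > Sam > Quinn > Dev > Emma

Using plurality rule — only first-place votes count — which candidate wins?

First-place votes: Emma 0, Hiro 12, Dev 0, Quinn 14, Uma 34, Sam 13.

Uma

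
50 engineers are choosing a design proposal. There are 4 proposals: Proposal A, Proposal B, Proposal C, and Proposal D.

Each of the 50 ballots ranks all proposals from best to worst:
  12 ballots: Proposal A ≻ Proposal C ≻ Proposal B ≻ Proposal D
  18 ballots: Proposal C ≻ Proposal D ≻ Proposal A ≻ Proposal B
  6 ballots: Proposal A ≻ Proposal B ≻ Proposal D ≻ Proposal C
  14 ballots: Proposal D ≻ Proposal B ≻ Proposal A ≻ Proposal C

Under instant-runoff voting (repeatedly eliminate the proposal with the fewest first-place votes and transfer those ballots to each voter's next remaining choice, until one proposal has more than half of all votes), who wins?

Round 1: Proposal A 18, Proposal B 0, Proposal C 18, Proposal D 14. Proposal B eliminated.
Round 2: Proposal A 18, Proposal C 18, Proposal D 14. Proposal D eliminated.
Round 3: Proposal A 32, Proposal C 18. Proposal A has a majority (≥26).

Proposal A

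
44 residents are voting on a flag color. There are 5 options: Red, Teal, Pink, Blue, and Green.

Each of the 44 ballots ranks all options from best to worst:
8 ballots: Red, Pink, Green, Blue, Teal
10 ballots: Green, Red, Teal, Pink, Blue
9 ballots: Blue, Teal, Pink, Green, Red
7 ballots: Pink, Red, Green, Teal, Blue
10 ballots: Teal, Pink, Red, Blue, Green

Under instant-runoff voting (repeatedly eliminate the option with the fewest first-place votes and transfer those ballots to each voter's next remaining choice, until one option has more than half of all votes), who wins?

Round 1: Red 8, Teal 10, Pink 7, Blue 9, Green 10. Pink eliminated.
Round 2: Red 15, Teal 10, Blue 9, Green 10. Blue eliminated.
Round 3: Red 15, Teal 19, Green 10. Green eliminated.
Round 4: Red 25, Teal 19. Red has a majority (≥23).

Red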